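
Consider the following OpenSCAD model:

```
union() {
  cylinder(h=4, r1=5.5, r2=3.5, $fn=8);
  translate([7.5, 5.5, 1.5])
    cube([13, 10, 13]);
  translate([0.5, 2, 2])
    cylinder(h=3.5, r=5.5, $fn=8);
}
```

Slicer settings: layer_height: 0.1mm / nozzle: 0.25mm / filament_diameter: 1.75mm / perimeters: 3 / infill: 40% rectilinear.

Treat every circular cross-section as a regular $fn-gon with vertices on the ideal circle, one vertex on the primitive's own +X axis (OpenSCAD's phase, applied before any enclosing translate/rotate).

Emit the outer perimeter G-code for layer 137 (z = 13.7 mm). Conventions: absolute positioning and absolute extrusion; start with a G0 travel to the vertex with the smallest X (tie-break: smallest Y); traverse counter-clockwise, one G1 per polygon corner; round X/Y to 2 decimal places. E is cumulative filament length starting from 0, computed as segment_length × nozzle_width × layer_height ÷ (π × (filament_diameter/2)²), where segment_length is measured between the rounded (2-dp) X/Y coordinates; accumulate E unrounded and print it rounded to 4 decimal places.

G0 X7.50 Y5.50 Z13.70
G1 X20.50 Y5.50 E0.1351
G1 X20.50 Y15.50 E0.2391
G1 X7.50 Y15.50 E0.3742
G1 X7.50 Y5.50 E0.4781

At z = 13.7 mm: the cone does not reach this height (z outside [0, 4]); the cube at (7.5, 5.5) (footprint 13×10) is included at this height; the cylinder at (0.5, 2) does not reach this height (z outside [2, 5.5]); Merging all regions: only the 13×10 cube at (7.5, 5.5) is present, so the union is just that shape — 1 connected region. The outline is a single polygon with 4 vertices. Extrusion per mm of travel: 0.25 × 0.1 / (π × 0.875²) = 0.010394. Accumulating E over each segment gives final E = 0.4781.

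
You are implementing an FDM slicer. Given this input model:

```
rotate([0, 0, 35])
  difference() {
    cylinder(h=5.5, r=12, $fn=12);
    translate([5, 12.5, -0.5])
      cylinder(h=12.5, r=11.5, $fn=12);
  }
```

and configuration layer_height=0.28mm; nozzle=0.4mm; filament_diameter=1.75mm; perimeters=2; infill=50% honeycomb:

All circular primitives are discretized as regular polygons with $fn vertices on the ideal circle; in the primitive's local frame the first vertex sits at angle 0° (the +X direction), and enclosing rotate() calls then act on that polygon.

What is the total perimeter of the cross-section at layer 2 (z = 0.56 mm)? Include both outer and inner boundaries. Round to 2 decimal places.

At z = 0.56 mm: the r=12 cylinder gives a regular 12-gon of circumradius 12 (constant along its height) (perimeter = 2·12·12.000·sin(180°/12) = 74.54 mm); the r=11.5 cylinder at (5, 12.5) contributes a regular 12-gon of circumradius 11.5 (perimeter = 2·12·11.500·sin(180°/12) = 71.43 mm); Taking the first minus the rest: starting from the r=12 cylinder, the r=11.5 cylinder at (5, 12.5) partially overlaps it — only the 123.79 mm² overlap (of its 396.75 mm²) is removed, clipping the outline — boundary = 75.13 mm; (rotated 35° about Z; rotation is an isometry so areas/perimeters/island counts are preserved). Overall, the cross-section is a single solid region. Total boundary length (outer) = 75.13 mm.

75.13 mm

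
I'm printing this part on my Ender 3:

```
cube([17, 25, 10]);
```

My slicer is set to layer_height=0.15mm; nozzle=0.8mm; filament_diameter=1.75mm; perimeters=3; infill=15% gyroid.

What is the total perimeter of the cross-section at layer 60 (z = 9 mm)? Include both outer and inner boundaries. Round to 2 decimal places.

At z = 9 mm: the cube (footprint 17×25) is included at this height (perimeter 84.00 mm). Overall, the cross-section is a single solid region. Total boundary length (outer) = 84.00 mm.

84.00 mm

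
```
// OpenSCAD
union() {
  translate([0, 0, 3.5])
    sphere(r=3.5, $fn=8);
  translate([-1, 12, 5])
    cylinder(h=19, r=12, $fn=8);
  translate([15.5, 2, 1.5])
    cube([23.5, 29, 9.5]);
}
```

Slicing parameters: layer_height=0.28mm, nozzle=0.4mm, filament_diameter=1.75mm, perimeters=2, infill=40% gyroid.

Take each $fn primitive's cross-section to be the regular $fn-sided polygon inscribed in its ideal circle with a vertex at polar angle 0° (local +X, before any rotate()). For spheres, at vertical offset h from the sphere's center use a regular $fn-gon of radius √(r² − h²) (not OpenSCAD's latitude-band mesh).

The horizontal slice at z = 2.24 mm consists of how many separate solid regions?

At z = 2.24 mm: the r=3.5 sphere contributes a regular 8-gon of circumradius √(3.5²−1.26²) = 3.265; the cylinder at (-1, 12) is absent (z outside [5, 24]); the cube at (15.5, 2) is present — its section is the full 23.5×29 rectangle; Combining (union): the 2 present regions are separate (no shared area or edge), so areas and boundary lengths simply add and each stays a separate island — 2 connected regions. The result has 2 disconnected regions.

2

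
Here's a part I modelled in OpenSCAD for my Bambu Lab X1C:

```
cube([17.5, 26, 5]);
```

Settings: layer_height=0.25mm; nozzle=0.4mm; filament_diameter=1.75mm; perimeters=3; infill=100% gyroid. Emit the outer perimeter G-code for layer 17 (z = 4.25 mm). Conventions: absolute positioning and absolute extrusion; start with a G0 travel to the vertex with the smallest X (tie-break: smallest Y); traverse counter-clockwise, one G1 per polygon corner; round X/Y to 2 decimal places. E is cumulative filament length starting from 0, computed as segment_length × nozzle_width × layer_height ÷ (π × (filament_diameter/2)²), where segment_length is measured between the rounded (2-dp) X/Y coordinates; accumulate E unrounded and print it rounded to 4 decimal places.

At z = 4.25 mm: the 17.5×26 cube contributes its full rectangle. The outline is a single polygon with 4 vertices. Extrusion per mm of travel: 0.4 × 0.25 / (π × 0.875²) = 0.041575. Accumulating E over each segment gives final E = 3.6170.

G0 X0.00 Y0.00 Z4.25
G1 X17.50 Y0.00 E0.7276
G1 X17.50 Y26.00 E1.8085
G1 X0.00 Y26.00 E2.5361
G1 X0.00 Y0.00 E3.6170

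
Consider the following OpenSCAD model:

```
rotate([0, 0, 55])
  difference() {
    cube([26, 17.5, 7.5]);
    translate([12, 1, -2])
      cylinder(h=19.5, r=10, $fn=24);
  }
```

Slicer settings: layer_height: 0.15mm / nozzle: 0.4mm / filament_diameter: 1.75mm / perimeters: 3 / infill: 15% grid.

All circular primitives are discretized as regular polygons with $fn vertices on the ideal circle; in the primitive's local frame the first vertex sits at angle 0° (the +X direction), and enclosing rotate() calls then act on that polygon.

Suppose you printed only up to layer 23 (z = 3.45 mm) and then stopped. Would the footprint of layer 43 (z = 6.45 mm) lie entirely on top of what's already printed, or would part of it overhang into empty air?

Compare the two slices. At z = 3.45: the 26×17.5 cube contributes its full rectangle (area 455.00 mm²); the r=10 cylinder at (12, 1) contributes a regular 24-gon of circumradius 10 (area = (24/2)·10.000²·sin(360°/24) = 310.58 mm²); After the difference (first − rest): starting from the 26×17.5 cube (455.00 mm²), the r=10 cylinder at (12, 1) partially overlaps it — only the 175.16 mm² overlap (of its 310.58 mm²) is removed, clipping the outline — area = 279.84 mm²; (rotated 55° about Z; rotation is an isometry so areas/perimeters/island counts are preserved). At z = 6.45: the 26×17.5 cube contributes its full rectangle (area 455.00 mm²); the r=10 cylinder at (12, 1) gives a regular 24-gon of circumradius 10 (constant along its height) (area = (24/2)·10.000²·sin(360°/24) = 310.58 mm²); After the difference (first − rest): starting from the 26×17.5 cube (455.00 mm²), the r=10 cylinder at (12, 1) partially overlaps it — only the 175.16 mm² overlap (of its 310.58 mm²) is removed, clipping the outline — area = 279.84 mm²; (whole slice rotated 55° about Z — lengths, areas and connectivity unchanged). Checking containment: the cross-section at z = 6.45 is a subset of the cross-section at z = 3.45.

entirely on top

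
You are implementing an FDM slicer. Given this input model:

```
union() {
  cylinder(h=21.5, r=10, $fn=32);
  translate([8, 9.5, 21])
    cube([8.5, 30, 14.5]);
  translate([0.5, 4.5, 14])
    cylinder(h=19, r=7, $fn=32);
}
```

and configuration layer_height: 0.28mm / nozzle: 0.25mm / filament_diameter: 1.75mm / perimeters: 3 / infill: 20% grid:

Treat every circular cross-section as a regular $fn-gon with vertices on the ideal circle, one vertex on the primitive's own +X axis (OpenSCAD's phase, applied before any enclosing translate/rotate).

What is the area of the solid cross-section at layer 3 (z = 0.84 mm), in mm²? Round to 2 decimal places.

312.14 mm²

At z = 0.84 mm: the r=10 cylinder gives a regular 32-gon of circumradius 10 (constant along its height) (area = (32/2)·10.000²·sin(360°/32) = 312.14 mm²); the cube at (8, 9.5) is absent (z outside [21, 35.5]); the cylinder at (0.5, 4.5) is not intersected at this z (z outside [14, 33]); Combining (union): only the r=10 cylinder is present, so the union is just that shape — area = 312.14 mm². Overall, the cross-section is a single solid region. Net area = 312.14 mm².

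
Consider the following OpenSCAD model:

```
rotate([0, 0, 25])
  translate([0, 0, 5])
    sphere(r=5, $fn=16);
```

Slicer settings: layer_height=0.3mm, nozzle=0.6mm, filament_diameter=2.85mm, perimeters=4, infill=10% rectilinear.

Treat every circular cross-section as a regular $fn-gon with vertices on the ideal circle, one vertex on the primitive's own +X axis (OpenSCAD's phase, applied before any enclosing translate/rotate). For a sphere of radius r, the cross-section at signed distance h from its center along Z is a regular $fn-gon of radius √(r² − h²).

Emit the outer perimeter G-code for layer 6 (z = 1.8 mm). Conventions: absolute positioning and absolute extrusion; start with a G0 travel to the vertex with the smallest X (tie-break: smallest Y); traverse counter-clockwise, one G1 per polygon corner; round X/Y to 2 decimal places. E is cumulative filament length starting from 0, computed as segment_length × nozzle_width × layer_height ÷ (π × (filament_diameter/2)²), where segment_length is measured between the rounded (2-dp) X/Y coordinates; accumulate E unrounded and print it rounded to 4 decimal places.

G0 X-3.84 Y-0.17 Z1.80
G1 X-3.48 Y-1.62 E0.0422
G1 X-2.60 Y-2.83 E0.0844
G1 X-1.31 Y-3.61 E0.1269
G1 X0.17 Y-3.84 E0.1692
G1 X1.62 Y-3.48 E0.2113
G1 X2.83 Y-2.60 E0.2535
G1 X3.61 Y-1.31 E0.2961
G1 X3.84 Y0.17 E0.3383
G1 X3.48 Y1.62 E0.3805
G1 X2.60 Y2.83 E0.4227
G1 X1.31 Y3.61 E0.4652
G1 X-0.17 Y3.84 E0.5075
G1 X-1.62 Y3.48 E0.5497
G1 X-2.83 Y2.60 E0.5919
G1 X-3.61 Y1.31 E0.6344
G1 X-3.84 Y-0.17 E0.6767

At z = 1.8 mm: the r=5 sphere contributes a regular 16-gon of circumradius √(5²−3.2²) = 3.842; (rotated 25° about Z; rotation is an isometry so areas/perimeters/island counts are preserved). The outline is a single polygon with 16 vertices. Extrusion per mm of travel: 0.6 × 0.3 / (π × 1.425²) = 0.028216. Accumulating E over each segment gives final E = 0.6767.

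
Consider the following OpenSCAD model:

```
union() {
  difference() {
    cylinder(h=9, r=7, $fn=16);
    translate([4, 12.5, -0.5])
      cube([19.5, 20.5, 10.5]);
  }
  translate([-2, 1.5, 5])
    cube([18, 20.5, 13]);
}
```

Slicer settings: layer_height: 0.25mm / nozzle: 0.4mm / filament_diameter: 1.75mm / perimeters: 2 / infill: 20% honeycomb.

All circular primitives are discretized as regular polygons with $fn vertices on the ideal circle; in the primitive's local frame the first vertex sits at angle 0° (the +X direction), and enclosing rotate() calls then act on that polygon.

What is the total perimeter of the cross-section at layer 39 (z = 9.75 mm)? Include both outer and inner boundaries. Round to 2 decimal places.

At z = 9.75 mm: the cylinder is absent (z outside [0, 9]); the 19.5×20.5 cube at (4, 12.5) contributes its full rectangle (perimeter 80.00 mm); Taking the first minus the rest: the first operand is absent here, so nothing remains; the cube at (-2, 1.5) is present — its section is the full 18×20.5 rectangle (perimeter 77.00 mm); Combining (union): only the 18×20.5 cube at (-2, 1.5) is present, so the union is just that shape — boundary = 77.00 mm. Overall, the cross-section is a single solid region. Total boundary length (outer) = 77.00 mm.

77.00 mm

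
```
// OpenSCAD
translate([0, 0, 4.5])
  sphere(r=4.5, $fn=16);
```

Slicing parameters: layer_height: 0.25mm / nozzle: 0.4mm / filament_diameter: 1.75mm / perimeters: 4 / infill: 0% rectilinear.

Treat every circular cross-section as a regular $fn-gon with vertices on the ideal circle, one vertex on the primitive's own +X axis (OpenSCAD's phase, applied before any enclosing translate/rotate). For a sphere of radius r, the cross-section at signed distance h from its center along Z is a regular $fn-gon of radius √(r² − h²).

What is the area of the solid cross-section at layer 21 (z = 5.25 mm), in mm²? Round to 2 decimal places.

60.27 mm²

At z = 5.25 mm: the r=4.5 sphere slices to a regular 16-gon of circumradius 4.437 (√(r²−h²) with h=0.75 from center) (area = (16/2)·4.437²·sin(360°/16) = 60.27 mm²). Overall, the cross-section is a single solid region. Net area = 60.27 mm².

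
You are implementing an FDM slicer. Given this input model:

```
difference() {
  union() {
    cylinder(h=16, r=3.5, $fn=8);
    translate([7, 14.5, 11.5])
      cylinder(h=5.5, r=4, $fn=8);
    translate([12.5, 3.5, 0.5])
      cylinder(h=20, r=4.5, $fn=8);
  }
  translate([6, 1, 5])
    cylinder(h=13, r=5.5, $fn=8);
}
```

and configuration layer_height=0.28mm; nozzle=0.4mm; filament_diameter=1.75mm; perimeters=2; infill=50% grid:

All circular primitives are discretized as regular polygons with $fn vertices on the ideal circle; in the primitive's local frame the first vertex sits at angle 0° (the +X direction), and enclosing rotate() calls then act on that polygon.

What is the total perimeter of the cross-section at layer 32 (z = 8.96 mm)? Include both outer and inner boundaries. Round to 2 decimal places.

At z = 8.96 mm: the r=3.5 cylinder gives a regular 8-gon of circumradius 3.5 (constant along its height) (perimeter = 2·8·3.500·sin(180°/8) = 21.43 mm); the cylinder at (7, 14.5) is not intersected at this z (z outside [11.5, 17]); the r=4.5 cylinder at (12.5, 3.5) gives a regular 8-gon of circumradius 4.5 (constant along its height) (perimeter = 2·8·4.500·sin(180°/8) = 27.55 mm); Merging all regions: the 2 present regions are separate (no shared area or edge), so areas and boundary lengths simply add and each stays a separate island — boundary = 48.98 mm; the r=5.5 cylinder at (6, 1) gives a regular 8-gon of circumradius 5.5 (constant along its height) (perimeter = 2·8·5.500·sin(180°/8) = 33.68 mm); Subtracting the remaining from the first: starting from that combined region, the r=5.5 cylinder at (6, 1) partially overlaps it — only the 20.96 mm² overlap (of its 85.56 mm²) is removed, clipping the outline — boundary = 47.64 mm. Overall, the cross-section has 2 separate islands. Total boundary length (outer) = 47.64 mm.

47.64 mm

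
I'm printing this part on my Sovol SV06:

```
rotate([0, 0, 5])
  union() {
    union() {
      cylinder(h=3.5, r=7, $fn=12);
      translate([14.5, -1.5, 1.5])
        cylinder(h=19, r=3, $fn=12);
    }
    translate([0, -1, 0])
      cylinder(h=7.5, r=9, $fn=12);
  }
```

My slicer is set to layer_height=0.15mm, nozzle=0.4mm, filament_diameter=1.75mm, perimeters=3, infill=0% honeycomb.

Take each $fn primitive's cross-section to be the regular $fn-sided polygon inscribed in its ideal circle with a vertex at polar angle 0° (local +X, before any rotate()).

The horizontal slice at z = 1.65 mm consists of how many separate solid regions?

At z = 1.65 mm: the r=7 cylinder gives a regular 12-gon of circumradius 7 (constant along its height); the cylinder at (14.5, -1.5): section is a regular 12-gon, circumradius r=3; Combining (union): the 2 present regions are separate (no shared area or edge), so areas and boundary lengths simply add and each stays a separate island — 2 connected regions; the r=9 cylinder at (0, -1) gives a regular 12-gon of circumradius 9 (constant along its height); Merging all regions: the regions partially overlap (shared area 147.00 mm²), so overlapping operands fuse into one piece — 2 connected regions; (rotated 5° about Z; rotation is an isometry so areas/perimeters/island counts are preserved). The result has 2 disconnected regions.

2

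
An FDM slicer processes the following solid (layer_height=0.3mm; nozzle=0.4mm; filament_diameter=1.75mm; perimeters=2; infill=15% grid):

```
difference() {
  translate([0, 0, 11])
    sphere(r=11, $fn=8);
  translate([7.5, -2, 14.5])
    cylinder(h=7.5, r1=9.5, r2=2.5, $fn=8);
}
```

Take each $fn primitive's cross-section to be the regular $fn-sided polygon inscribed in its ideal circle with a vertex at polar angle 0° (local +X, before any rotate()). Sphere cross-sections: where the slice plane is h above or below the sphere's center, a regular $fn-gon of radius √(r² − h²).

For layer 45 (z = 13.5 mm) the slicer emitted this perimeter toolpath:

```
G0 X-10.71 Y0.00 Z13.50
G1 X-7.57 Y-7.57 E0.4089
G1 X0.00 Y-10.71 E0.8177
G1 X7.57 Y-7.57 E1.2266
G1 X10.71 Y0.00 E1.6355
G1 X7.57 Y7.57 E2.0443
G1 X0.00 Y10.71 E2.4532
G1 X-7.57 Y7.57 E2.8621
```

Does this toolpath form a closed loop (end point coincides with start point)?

no

Start point (G0): (-10.71, 0.00). End point (last G1): the path does not return to the start — open.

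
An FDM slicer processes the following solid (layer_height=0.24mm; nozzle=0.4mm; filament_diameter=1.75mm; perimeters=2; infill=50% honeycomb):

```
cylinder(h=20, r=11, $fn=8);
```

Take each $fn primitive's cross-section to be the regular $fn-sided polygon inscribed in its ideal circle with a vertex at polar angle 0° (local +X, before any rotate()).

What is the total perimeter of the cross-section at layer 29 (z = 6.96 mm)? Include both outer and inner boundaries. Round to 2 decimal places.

At z = 6.96 mm: the r=11 cylinder gives a regular 8-gon of circumradius 11 (constant along its height) (perimeter = 2·8·11.000·sin(180°/8) = 67.35 mm). Overall, the cross-section is a single solid region. Total boundary length (outer) = 67.35 mm.

67.35 mm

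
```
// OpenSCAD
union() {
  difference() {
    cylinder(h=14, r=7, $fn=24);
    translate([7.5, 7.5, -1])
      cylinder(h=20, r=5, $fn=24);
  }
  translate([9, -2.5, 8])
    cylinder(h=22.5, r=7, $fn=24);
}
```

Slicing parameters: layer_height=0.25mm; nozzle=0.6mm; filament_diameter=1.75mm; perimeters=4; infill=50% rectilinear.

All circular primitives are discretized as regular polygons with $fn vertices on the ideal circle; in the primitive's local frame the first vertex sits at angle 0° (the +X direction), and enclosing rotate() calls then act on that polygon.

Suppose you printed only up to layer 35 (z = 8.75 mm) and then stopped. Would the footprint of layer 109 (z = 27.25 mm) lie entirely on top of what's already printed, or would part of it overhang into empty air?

Compare the two slices. At z = 8.75: the r=7 cylinder contributes a regular 24-gon of circumradius 7 (area = (24/2)·7.000²·sin(360°/24) = 152.19 mm²); the r=5 cylinder at (7.5, 7.5) contributes a regular 24-gon of circumradius 5 (area = (24/2)·5.000²·sin(360°/24) = 77.65 mm²); Taking the first minus the rest: starting from the r=7 cylinder (152.19 mm²), the r=5 cylinder at (7.5, 7.5) partially overlaps it — only the 4.81 mm² overlap (of its 77.65 mm²) is removed, clipping the outline — area = 147.38 mm²; the r=7 cylinder at (9, -2.5) contributes a regular 24-gon of circumradius 7 (area = (24/2)·7.000²·sin(360°/24) = 152.19 mm²); Combining (union): the regions partially overlap — summed areas 299.56 mm² minus the doubly-counted overlap 32.01 mm² gives 267.55 mm² — area = 267.55 mm². At z = 27.25: the cylinder is not intersected at this z (z outside [0, 14]); the cylinder at (7.5, 7.5) is absent (z outside [-1, 19]); Subtracting the remaining from the first: the first operand is absent here, so nothing remains; the r=7 cylinder at (9, -2.5) gives a regular 24-gon of circumradius 7 (constant along its height) (area = (24/2)·7.000²·sin(360°/24) = 152.19 mm²); Combining (union): only the r=7 cylinder at (9, -2.5) is present, so the union is just that shape — area = 152.19 mm². Checking containment: the cross-section at z = 27.25 is a subset of the cross-section at z = 8.75.

entirely on top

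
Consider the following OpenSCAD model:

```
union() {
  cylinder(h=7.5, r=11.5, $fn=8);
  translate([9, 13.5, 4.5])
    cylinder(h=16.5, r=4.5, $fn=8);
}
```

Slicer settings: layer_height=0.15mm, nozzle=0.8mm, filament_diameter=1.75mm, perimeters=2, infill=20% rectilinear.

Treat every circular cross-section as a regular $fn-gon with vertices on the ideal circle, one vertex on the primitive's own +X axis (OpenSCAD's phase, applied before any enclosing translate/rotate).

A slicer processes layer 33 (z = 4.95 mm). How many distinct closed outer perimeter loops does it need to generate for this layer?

2

At z = 4.95 mm: the r=11.5 cylinder contributes a regular 8-gon of circumradius 11.5; the r=4.5 cylinder at (9, 13.5) gives a regular 8-gon of circumradius 4.5 (constant along its height); Taking the union: the 2 present regions are separate (no shared area or edge), so areas and boundary lengths simply add and each stays a separate island — 2 connected regions. The result has 2 disconnected regions.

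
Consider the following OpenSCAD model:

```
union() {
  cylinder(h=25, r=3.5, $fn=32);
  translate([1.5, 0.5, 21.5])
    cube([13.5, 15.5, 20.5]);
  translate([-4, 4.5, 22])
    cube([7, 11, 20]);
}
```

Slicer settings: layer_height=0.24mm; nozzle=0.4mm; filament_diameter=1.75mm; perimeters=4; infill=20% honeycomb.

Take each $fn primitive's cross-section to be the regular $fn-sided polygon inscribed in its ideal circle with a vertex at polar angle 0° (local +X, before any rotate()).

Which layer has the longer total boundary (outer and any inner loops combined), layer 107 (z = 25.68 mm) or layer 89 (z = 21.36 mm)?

layer 107 (z = 25.68 mm)

Layer 107 (z = 25.68): the cylinder is not intersected at this z (z outside [0, 25]); the 13.5×15.5 cube at (1.5, 0.5) contributes its full rectangle (perimeter 58.00 mm); the cube at (-4, 4.5) (footprint 7×11) is included at this height (perimeter 36.00 mm); Taking the union: the regions partially overlap (shared area 16.50 mm²), so the edge portions inside another operand are dropped and the merged outline is re-measured after clipping — boundary = 69.00 mm. So its perimeter = 69.00 mm. Layer 89 (z = 21.36): the r=3.5 cylinder contributes a regular 32-gon of circumradius 3.5 (perimeter = 2·32·3.500·sin(180°/32) = 21.96 mm); the cube at (1.5, 0.5) is absent (z outside [21.5, 42]); the cube at (-4, 4.5) is absent (z outside [22, 42]); Combining (union): only the r=3.5 cylinder is present, so the union is just that shape — boundary = 21.96 mm. So its perimeter = 21.96 mm. Layer 107 is larger (69.00 vs 21.96 mm).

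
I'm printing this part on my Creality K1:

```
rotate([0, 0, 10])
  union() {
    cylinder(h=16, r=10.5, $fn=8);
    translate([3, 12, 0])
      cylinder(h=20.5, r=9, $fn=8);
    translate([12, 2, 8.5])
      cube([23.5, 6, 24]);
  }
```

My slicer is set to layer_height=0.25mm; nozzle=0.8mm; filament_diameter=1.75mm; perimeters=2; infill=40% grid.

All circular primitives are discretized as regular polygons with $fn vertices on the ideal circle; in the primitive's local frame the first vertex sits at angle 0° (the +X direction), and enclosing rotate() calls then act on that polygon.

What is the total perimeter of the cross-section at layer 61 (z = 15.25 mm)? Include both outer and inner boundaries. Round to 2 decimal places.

At z = 15.25 mm: the r=10.5 cylinder gives a regular 8-gon of circumradius 10.5 (constant along its height) (perimeter = 2·8·10.500·sin(180°/8) = 64.29 mm); the cylinder at (3, 12): section is a regular 8-gon, circumradius r=9 (perimeter = 2·8·9.000·sin(180°/8) = 55.11 mm); the cube at (12, 2) is present — its section is the full 23.5×6 rectangle (perimeter 59.00 mm); Taking the union: the regions partially overlap (shared area 58.03 mm²), so the edge portions inside another operand are dropped and the merged outline is re-measured after clipping — boundary = 147.12 mm; (whole slice rotated 10° about Z — lengths, areas and connectivity unchanged). Overall, the cross-section has 2 separate islands. Total boundary length (outer) = 147.12 mm.

147.12 mm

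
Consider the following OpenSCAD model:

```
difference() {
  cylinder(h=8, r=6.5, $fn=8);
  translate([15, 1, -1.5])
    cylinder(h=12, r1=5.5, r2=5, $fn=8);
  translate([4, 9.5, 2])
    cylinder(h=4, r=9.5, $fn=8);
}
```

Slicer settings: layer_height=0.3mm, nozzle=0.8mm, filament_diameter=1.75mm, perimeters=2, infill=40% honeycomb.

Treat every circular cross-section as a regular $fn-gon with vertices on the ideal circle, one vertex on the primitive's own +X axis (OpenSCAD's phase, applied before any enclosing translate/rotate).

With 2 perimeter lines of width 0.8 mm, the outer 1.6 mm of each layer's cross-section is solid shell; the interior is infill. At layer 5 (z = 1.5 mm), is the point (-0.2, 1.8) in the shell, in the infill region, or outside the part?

At z = 1.5 mm: the r=6.5 cylinder contributes a regular 8-gon of circumradius 6.5; the cone at (15, 1) (r1=5.5→r2=5) has section circumradius 5.375 here — a regular 8-gon; the cylinder at (4, 9.5) does not reach this height (z outside [2, 6]); Taking the first minus the rest: starting from the r=6.5 cylinder, the cone at (15, 1) misses the remaining region (no effect) — 1 connected region. Overall, the cross-section is a single solid region. The nearest boundary edge runs (-4.60, 4.60)→(0.00, 6.50); distance from the point to it = 4.27 mm. The point is inside the cross-section and 4.27 mm from the nearest boundary — more than the 1.6 mm shell width (2 × 0.8), so it's in the infill interior.

infill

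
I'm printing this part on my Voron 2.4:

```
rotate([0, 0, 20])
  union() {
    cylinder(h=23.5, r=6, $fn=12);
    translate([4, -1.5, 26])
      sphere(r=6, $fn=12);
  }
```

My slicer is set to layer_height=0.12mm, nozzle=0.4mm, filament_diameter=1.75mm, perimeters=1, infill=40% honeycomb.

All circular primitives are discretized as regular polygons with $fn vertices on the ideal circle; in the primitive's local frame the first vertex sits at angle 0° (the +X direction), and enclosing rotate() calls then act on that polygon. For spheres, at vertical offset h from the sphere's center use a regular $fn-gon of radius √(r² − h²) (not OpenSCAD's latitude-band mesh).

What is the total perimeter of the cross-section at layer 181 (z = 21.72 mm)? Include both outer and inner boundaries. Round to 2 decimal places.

41.31 mm

At z = 21.72 mm: the r=6 cylinder gives a regular 12-gon of circumradius 6 (constant along its height) (perimeter = 2·12·6.000·sin(180°/12) = 37.27 mm); the sphere at (4, -1.5): section is a regular 12-gon, circumradius = √(r²−h²) = √(6²−4.28²) = 4.205 (perimeter = 2·12·4.205·sin(180°/12) = 26.12 mm); Taking the union: the regions partially overlap (shared area 35.30 mm²), so the edge portions inside another operand are dropped and the merged outline is re-measured after clipping — boundary = 41.31 mm; (whole slice rotated 20° about Z — lengths, areas and connectivity unchanged). Overall, the cross-section is a single solid region. Total boundary length (outer) = 41.31 mm.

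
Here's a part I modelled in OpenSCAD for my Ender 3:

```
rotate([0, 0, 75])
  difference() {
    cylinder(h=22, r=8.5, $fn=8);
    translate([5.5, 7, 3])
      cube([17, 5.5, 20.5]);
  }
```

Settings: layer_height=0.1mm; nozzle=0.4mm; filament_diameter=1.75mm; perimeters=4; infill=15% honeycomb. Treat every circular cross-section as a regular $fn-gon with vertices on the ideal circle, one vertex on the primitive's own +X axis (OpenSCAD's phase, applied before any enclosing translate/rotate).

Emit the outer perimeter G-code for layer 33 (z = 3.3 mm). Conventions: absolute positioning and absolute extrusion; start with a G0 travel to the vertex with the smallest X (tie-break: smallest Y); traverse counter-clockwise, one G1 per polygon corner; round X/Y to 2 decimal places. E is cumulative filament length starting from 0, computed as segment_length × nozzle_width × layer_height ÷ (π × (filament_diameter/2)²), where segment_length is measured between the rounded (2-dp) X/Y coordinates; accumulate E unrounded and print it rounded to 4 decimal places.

G0 X-8.21 Y2.20 Z3.30
G1 X-7.36 Y-4.25 E0.1082
G1 X-2.20 Y-8.21 E0.2164
G1 X4.25 Y-7.36 E0.3246
G1 X8.21 Y-2.20 E0.4327
G1 X7.36 Y4.25 E0.5409
G1 X2.20 Y8.21 E0.6491
G1 X-4.25 Y7.36 E0.7573
G1 X-8.21 Y2.20 E0.8654

At z = 3.3 mm: the cylinder: section is a regular 8-gon, circumradius r=8.5; the cube at (5.5, 7) is present — its section is the full 17×5.5 rectangle; Taking the first minus the rest: starting from the r=8.5 cylinder, the 17×5.5 cube at (5.5, 7) misses the remaining region (no effect) — 1 connected region; (rotated 75° about Z; rotation is an isometry so areas/perimeters/island counts are preserved). The outline is a single polygon with 8 vertices. Extrusion per mm of travel: 0.4 × 0.1 / (π × 0.875²) = 0.016630. Accumulating E over each segment gives final E = 0.8654.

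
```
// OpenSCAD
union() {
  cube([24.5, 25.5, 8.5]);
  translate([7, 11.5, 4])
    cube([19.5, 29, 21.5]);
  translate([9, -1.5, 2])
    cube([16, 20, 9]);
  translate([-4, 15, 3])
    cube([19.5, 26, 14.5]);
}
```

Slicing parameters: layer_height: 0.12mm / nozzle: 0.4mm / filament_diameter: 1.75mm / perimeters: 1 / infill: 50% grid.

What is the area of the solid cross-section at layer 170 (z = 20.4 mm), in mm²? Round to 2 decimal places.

At z = 20.4 mm: the cube is not intersected at this z (z outside [0, 8.5]); the 19.5×29 cube at (7, 11.5) contributes its full rectangle (area 565.50 mm²); the cube at (9, -1.5) is absent (z outside [2, 11]); the cube at (-4, 15) is absent (z outside [3, 17.5]); Taking the union: only the 19.5×29 cube at (7, 11.5) is present, so the union is just that shape — area = 565.50 mm². Overall, the cross-section is a single solid region. Net area = 565.50 mm².

565.50 mm²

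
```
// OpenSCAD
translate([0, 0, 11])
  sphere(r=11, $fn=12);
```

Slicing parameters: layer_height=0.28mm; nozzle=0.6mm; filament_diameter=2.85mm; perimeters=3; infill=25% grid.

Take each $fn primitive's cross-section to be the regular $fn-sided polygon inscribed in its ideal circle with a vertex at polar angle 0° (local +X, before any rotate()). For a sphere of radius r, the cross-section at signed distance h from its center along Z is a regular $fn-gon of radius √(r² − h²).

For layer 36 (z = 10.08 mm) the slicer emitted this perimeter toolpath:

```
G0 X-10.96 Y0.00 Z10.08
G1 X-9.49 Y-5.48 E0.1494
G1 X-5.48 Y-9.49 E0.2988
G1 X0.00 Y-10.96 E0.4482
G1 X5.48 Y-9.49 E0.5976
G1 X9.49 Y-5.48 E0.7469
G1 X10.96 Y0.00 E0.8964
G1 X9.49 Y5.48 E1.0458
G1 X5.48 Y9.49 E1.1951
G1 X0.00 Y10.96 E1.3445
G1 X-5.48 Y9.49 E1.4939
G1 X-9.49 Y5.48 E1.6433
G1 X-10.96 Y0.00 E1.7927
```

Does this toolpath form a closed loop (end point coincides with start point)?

Start point (G0): (-10.96, 0.00). End point (last G1): the path returns to the start — closed.

yes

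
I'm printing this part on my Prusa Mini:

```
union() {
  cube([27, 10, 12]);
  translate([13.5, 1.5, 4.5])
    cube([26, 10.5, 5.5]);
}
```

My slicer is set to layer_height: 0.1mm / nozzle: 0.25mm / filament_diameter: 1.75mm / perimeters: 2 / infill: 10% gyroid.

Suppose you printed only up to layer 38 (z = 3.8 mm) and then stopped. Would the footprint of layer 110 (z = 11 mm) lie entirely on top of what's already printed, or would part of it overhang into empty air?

entirely on top

Compare the two slices. At z = 3.8: the cube (footprint 27×10) is included at this height (area 270.00 mm²); the cube at (13.5, 1.5) does not reach this height (z outside [4.5, 10]); Taking the union: only the 27×10 cube is present, so the union is just that shape — area = 270.00 mm². At z = 11: the cube is present — its section is the full 27×10 rectangle (area 270.00 mm²); the cube at (13.5, 1.5) does not reach this height (z outside [4.5, 10]); Combining (union): only the 27×10 cube is present, so the union is just that shape — area = 270.00 mm². Checking containment: the cross-section at z = 11 is a subset of the cross-section at z = 3.8.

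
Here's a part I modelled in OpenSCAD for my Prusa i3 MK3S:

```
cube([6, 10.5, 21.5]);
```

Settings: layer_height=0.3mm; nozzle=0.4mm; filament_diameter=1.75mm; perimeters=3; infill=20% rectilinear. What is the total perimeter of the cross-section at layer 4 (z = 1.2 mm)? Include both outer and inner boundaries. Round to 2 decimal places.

At z = 1.2 mm: the cube is present — its section is the full 6×10.5 rectangle (perimeter 33.00 mm). Overall, the cross-section is a single solid region. Total boundary length (outer) = 33.00 mm.

33.00 mm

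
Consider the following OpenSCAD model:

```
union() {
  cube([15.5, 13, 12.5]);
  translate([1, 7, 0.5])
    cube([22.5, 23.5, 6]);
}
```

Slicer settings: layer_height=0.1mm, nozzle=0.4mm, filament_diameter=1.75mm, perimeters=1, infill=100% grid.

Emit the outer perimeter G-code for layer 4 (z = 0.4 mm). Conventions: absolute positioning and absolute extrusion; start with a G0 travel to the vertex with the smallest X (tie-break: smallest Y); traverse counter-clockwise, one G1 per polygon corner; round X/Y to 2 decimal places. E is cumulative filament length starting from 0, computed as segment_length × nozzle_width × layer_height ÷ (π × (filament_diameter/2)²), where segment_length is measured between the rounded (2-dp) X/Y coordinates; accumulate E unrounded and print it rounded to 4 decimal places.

At z = 0.4 mm: the cube (footprint 15.5×13) is included at this height; the cube at (1, 7) is absent (z outside [0.5, 6.5]); Taking the union: only the 15.5×13 cube is present, so the union is just that shape — 1 connected region. The outline is a single polygon with 4 vertices. Extrusion per mm of travel: 0.4 × 0.1 / (π × 0.875²) = 0.016630. Accumulating E over each segment gives final E = 0.9479.

G0 X0.00 Y0.00 Z0.40
G1 X15.50 Y0.00 E0.2578
G1 X15.50 Y13.00 E0.4740
G1 X0.00 Y13.00 E0.7317
G1 X0.00 Y0.00 E0.9479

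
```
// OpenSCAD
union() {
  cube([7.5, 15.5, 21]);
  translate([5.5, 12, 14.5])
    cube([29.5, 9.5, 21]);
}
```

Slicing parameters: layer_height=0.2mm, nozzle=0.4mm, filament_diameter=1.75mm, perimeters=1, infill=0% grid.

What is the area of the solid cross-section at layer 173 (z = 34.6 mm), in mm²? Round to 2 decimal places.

At z = 34.6 mm: the cube is absent (z outside [0, 21]); the cube at (5.5, 12) is present — its section is the full 29.5×9.5 rectangle (area 280.25 mm²); Merging all regions: only the 29.5×9.5 cube at (5.5, 12) is present, so the union is just that shape — area = 280.25 mm². Overall, the cross-section is a single solid region. Net area = 280.25 mm².

280.25 mm²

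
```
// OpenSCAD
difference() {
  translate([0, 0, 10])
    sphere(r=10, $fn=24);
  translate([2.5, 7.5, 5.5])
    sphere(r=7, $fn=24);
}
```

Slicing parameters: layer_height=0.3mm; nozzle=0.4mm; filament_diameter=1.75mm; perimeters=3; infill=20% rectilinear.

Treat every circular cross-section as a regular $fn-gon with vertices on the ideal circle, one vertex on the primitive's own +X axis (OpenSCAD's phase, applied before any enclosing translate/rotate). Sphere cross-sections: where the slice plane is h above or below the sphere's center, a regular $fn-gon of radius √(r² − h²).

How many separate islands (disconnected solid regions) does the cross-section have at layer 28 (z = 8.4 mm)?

1

At z = 8.4 mm: the r=10 sphere contributes a regular 24-gon of circumradius √(10²−1.6²) = 9.871; the r=7 sphere at (2.5, 7.5) slices to a regular 24-gon of circumradius 6.371 (√(r²−h²) with h=2.9 from center); After the difference (first − rest): starting from the r=10 sphere, the r=7 sphere at (2.5, 7.5) partially overlaps it — only the 77.94 mm² overlap (of its 126.07 mm²) is removed, clipping the outline — 1 connected region. Overall, the cross-section is a single solid region. Island count = 1.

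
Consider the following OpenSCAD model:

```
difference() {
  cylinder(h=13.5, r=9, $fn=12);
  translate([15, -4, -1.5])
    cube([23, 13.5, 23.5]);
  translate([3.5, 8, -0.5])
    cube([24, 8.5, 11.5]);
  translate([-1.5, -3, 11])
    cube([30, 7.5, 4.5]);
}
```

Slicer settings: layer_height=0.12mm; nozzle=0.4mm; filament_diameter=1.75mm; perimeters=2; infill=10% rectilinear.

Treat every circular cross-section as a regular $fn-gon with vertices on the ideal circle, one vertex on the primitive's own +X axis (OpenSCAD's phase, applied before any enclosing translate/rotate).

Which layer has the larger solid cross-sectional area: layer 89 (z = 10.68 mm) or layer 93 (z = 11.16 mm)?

layer 89 (z = 10.68 mm)

Layer 89 (z = 10.68): the cylinder: section is a regular 12-gon, circumradius r=9 (area = (12/2)·9.000²·sin(360°/12) = 243.00 mm²); the cube at (15, -4) (footprint 23×13.5) is included at this height (area 310.50 mm²); the cube at (3.5, 8) (footprint 24×8.5) is included at this height (area 204.00 mm²); the cube at (-1.5, -3) does not reach this height (z outside [11, 15.5]); After the difference (first − rest): starting from the r=9 cylinder (243.00 mm²), the 23×13.5 cube at (15, -4) misses the remaining region (no effect); the 24×8.5 cube at (3.5, 8) partially overlaps it — only the 0.01 mm² overlap (of its 204.00 mm²) is removed, clipping the outline — area = 242.99 mm². So its area = 242.99 mm². Layer 93 (z = 11.16): the cylinder: section is a regular 12-gon, circumradius r=9 (area = (12/2)·9.000²·sin(360°/12) = 243.00 mm²); the cube at (15, -4) is present — its section is the full 23×13.5 rectangle (area 310.50 mm²); the cube at (3.5, 8) does not reach this height (z outside [-0.5, 11]); the cube at (-1.5, -3) (footprint 30×7.5) is included at this height (area 225.00 mm²); Subtracting the remaining from the first: starting from the r=9 cylinder (243.00 mm²), the 23×13.5 cube at (15, -4) misses the remaining region (no effect); the 30×7.5 cube at (-1.5, -3) partially overlaps it — only the 74.83 mm² overlap (of its 225.00 mm²) is removed, clipping the outline — area = 168.17 mm². So its area = 168.17 mm². Layer 89 is larger (242.99 vs 168.17 mm²).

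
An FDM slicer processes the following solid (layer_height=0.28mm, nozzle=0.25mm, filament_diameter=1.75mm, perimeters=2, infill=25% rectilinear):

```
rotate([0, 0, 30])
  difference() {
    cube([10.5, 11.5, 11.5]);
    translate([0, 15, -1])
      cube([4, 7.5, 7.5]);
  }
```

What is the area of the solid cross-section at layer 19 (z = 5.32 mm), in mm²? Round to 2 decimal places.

At z = 5.32 mm: the cube is present — its section is the full 10.5×11.5 rectangle (area 120.75 mm²); the cube at (0, 15) (footprint 4×7.5) is included at this height (area 30.00 mm²); Subtracting the remaining from the first: starting from the 10.5×11.5 cube (120.75 mm²), the 4×7.5 cube at (0, 15) misses the remaining region (no effect) — area = 120.75 mm²; (rotated 30° about Z; rotation is an isometry so areas/perimeters/island counts are preserved). Overall, the cross-section is a single solid region. Net area = 120.75 mm².

120.75 mm²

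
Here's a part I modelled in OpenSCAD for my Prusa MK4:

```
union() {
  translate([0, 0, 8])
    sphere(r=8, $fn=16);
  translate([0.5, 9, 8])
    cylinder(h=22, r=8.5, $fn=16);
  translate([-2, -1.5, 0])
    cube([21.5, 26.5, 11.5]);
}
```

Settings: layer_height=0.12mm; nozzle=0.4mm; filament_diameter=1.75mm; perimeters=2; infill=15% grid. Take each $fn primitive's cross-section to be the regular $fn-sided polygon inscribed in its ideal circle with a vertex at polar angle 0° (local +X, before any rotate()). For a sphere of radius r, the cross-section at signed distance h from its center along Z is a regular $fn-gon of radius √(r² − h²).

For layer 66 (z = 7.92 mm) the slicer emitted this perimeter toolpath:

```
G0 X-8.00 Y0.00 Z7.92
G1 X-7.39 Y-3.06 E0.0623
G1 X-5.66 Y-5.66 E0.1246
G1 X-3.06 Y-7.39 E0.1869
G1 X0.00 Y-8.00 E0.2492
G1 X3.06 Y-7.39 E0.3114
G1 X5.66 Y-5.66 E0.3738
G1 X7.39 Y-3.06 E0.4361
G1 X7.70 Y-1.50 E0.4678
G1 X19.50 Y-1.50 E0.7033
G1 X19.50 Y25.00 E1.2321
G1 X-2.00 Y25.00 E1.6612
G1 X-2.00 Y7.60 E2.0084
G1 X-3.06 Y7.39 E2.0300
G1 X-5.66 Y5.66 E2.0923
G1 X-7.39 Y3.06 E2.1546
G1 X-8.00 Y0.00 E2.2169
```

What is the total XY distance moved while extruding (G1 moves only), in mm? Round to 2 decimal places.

Sum the Euclidean lengths of each G1 segment: total = 111.09 mm.

111.09 mm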